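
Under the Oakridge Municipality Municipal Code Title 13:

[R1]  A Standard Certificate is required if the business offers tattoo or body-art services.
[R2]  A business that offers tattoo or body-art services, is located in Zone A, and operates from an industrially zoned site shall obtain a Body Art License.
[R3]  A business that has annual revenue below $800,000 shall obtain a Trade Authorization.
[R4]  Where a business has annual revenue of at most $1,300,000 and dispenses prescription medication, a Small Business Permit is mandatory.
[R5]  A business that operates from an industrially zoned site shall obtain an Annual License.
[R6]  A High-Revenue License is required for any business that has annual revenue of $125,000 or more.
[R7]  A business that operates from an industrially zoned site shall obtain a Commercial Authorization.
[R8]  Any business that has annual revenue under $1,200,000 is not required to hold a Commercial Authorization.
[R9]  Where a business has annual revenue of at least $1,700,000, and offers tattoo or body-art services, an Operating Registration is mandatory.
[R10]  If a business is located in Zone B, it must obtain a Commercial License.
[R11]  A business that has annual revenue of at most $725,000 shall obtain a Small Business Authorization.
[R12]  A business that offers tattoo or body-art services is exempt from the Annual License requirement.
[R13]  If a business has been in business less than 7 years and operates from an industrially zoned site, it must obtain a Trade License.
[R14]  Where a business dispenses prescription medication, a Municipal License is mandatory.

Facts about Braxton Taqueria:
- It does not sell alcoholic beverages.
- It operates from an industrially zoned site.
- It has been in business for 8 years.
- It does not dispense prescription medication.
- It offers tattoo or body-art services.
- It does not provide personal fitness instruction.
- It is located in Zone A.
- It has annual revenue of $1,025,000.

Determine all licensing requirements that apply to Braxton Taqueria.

Body Art License, High-Revenue License, Standard Certificate

[R1] offers tattoo or body-art services → Standard Certificate required.
[R2] offers tattoo or body-art services; is located in Zone A; operates from an industrially zoned site → Body Art License required.
[R3] revenue $1,025,000 ≥ $800,000 → Trade Authorization not required.
[R4] revenue $1,025,000 ≤ $1,300,000; does not dispense prescription medication → Small Business Permit not required.
[R5] operates from an industrially zoned site → Annual License required.
[R6] revenue $1,025,000 ≥ $125,000 → High-Revenue License required.
[R7] operates from an industrially zoned site → Commercial Authorization required.
[R8] revenue $1,025,000 < $1,200,000 → exempt from Commercial Authorization.
[R9] revenue $1,025,000 < $1,700,000; offers tattoo or body-art services → Operating Registration not required.
[R10] is located in Zone A (not: is located in Zone B) → Commercial License not required.
[R11] revenue $1,025,000 > $725,000 → Small Business Authorization not required.
[R12] offers tattoo or body-art services → exempt from Annual License.
[R13] years in business 8 ≥ 7; operates from an industrially zoned site → Trade License not required.
[R14] does not dispense prescription medication → Municipal License not required.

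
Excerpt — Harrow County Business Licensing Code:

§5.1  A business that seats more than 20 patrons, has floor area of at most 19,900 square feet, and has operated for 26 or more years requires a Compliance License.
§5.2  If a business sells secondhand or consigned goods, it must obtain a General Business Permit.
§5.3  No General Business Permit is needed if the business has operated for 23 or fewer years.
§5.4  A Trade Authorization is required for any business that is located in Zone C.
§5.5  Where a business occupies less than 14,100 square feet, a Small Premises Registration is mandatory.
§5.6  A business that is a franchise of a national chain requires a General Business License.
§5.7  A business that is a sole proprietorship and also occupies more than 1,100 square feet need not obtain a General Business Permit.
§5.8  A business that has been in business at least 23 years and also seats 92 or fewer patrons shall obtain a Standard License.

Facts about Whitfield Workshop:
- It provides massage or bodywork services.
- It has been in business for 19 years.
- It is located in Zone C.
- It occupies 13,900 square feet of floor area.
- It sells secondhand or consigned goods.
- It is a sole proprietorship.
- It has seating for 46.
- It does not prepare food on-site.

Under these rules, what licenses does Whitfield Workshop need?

Small Premises Registration, Trade Authorization

§5.1 seating 46 > 20; floor area 13,900 square feet ≤ 19,900 square feet; years in business 19 < 26 → Compliance License not required.
§5.2 sells secondhand or consigned goods → General Business Permit required.
§5.3 years in business 19 ≤ 23 → exempt from General Business Permit.
§5.4 is located in Zone C → Trade Authorization required.
§5.5 floor area 13,900 square feet < 14,100 square feet → Small Premises Registration required.
§5.6 is a sole proprietorship (not: is a franchise of a national chain) → General Business License not required.
§5.7 is a sole proprietorship; floor area 13,900 square feet > 1,100 square feet → exempt from General Business Permit.
§5.8 years in business 19 < 23; seating 46 ≤ 92 → Standard License not required.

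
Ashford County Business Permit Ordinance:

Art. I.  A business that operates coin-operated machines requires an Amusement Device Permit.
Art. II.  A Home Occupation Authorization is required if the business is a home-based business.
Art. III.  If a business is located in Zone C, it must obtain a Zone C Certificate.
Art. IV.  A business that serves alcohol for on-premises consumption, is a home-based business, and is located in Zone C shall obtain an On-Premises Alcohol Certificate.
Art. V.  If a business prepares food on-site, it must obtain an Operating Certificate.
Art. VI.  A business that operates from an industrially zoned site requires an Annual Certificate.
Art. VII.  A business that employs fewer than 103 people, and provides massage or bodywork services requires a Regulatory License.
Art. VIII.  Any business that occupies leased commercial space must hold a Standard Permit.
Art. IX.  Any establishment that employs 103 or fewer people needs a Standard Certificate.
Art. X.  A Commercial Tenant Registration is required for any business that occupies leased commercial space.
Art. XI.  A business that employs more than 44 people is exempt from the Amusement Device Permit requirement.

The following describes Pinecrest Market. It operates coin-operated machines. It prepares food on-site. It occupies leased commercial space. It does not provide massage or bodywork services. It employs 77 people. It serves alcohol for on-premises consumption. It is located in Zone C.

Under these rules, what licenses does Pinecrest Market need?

Art. I. operates coin-operated machines → Amusement Device Permit required.
Art. II. occupies leased commercial space (not: is a home-based business) → Home Occupation Authorization not required.
Art. III. is located in Zone C → Zone C Certificate required.
Art. IV. serves alcohol for on-premises consumption; occupies leased commercial space (not: is a home-based business); is located in Zone C → On-Premises Alcohol Certificate not required.
Art. V. prepares food on-site → Operating Certificate required.
Art. VI. occupies leased commercial space (not: operates from an industrially zoned site) → Annual Certificate not required.
Art. VII. employees 77 < 103; does not provide massage or bodywork services → Regulatory License not required.
Art. VIII. occupies leased commercial space → Standard Permit required.
Art. IX. employees 77 ≤ 103 → Standard Certificate required.
Art. X. occupies leased commercial space → Commercial Tenant Registration required.
Art. XI. employees 77 > 44 → exempt from Amusement Device Permit.

Commercial Tenant Registration, Operating Certificate, Standard Certificate, Standard Permit, Zone C Certificate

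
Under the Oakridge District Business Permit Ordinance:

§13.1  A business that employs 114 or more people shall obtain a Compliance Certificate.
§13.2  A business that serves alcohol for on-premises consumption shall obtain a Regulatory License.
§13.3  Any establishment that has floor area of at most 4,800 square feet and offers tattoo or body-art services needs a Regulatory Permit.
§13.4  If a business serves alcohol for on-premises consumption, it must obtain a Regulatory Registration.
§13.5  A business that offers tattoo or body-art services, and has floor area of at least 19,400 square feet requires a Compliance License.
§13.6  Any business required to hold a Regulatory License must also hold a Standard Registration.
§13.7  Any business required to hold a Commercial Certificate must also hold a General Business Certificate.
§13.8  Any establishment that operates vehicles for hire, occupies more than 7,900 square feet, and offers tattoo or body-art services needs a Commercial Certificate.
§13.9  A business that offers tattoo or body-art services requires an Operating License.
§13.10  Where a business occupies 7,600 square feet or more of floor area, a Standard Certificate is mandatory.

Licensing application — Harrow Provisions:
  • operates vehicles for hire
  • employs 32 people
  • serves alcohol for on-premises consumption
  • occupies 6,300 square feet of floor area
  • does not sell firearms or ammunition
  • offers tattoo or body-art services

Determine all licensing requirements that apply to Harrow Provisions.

§13.1 employees 32 < 114 → Compliance Certificate not required.
§13.2 serves alcohol for on-premises consumption → Regulatory License required.
§13.3 floor area 6,300 square feet > 4,800 square feet; offers tattoo or body-art services → Regulatory Permit not required.
§13.4 serves alcohol for on-premises consumption → Regulatory Registration required.
§13.5 offers tattoo or body-art services; floor area 6,300 square feet < 19,400 square feet → Compliance License not required.
§13.6 Regulatory License is required → Standard Registration also required.
§13.7 Commercial Certificate is not required → no effect.
§13.8 operates vehicles for hire; floor area 6,300 square feet ≤ 7,900 square feet; offers tattoo or body-art services → Commercial Certificate not required.
§13.9 offers tattoo or body-art services → Operating License required.
§13.10 floor area 6,300 square feet < 7,600 square feet → Standard Certificate not required.

Operating License, Regulatory License, Regulatory Registration, Standard Registration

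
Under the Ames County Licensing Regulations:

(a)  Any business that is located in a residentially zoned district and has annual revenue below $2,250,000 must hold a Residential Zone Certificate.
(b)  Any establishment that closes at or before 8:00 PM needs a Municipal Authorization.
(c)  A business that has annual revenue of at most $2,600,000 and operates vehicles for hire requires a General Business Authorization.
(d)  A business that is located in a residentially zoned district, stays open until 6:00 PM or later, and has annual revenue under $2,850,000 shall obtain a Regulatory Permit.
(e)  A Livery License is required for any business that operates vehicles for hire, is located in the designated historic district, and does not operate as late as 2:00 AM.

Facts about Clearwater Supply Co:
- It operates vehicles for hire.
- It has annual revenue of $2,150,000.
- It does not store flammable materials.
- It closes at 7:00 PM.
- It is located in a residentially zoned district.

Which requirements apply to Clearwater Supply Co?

(a) is located in a residentially zoned district; revenue $2,150,000 < $2,250,000 → Residential Zone Certificate required.
(b) closes 7:00 PM, at/before 8:00 PM → Municipal Authorization required.
(c) revenue $2,150,000 ≤ $2,600,000; operates vehicles for hire → General Business Authorization required.
(d) is located in a residentially zoned district; closes 7:00 PM, after 6:00 PM; revenue $2,150,000 < $2,850,000 → Regulatory Permit required.
(e) operates vehicles for hire; is located in a residentially zoned district (not: is located in the designated historic district); closes 7:00 PM, at/before 2:00 AM → Livery License not required.

General Business Authorization, Municipal Authorization, Regulatory Permit, Residential Zone Certificate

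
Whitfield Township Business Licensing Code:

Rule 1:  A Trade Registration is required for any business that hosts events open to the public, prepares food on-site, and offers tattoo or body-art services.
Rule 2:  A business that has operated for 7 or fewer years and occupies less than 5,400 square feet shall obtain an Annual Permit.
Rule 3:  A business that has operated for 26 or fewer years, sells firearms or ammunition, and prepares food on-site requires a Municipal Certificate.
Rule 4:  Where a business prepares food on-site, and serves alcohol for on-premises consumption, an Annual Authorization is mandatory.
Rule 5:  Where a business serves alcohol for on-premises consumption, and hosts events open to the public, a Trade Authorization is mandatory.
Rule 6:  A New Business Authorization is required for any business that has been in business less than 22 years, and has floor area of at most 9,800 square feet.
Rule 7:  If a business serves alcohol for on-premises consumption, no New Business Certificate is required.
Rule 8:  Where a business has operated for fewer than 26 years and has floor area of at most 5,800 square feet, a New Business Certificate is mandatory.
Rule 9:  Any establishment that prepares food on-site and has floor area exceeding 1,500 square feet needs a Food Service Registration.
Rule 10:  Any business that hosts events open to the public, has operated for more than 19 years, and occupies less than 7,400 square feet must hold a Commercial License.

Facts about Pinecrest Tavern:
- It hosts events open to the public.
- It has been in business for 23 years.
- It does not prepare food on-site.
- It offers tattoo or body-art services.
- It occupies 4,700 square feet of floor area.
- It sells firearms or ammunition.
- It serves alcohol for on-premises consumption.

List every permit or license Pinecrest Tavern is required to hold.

Commercial License, Trade Authorization

Rule 1: hosts events open to the public; does not prepare food on-site; offers tattoo or body-art services → Trade Registration not required.
Rule 2: years in business 23 > 7; floor area 4,700 square feet < 5,400 square feet → Annual Permit not required.
Rule 3: years in business 23 ≤ 26; sells firearms or ammunition; does not prepare food on-site → Municipal Certificate not required.
Rule 4: does not prepare food on-site; serves alcohol for on-premises consumption → Annual Authorization not required.
Rule 5: serves alcohol for on-premises consumption; hosts events open to the public → Trade Authorization required.
Rule 6: years in business 23 ≥ 22; floor area 4,700 square feet ≤ 9,800 square feet → New Business Authorization not required.
Rule 7: serves alcohol for on-premises consumption → exempt from New Business Certificate.
Rule 8: years in business 23 < 26; floor area 4,700 square feet ≤ 5,800 square feet → New Business Certificate required.
Rule 9: does not prepare food on-site; floor area 4,700 square feet > 1,500 square feet → Food Service Registration not required.
Rule 10: hosts events open to the public; years in business 23 > 19; floor area 4,700 square feet < 7,400 square feet → Commercial License required.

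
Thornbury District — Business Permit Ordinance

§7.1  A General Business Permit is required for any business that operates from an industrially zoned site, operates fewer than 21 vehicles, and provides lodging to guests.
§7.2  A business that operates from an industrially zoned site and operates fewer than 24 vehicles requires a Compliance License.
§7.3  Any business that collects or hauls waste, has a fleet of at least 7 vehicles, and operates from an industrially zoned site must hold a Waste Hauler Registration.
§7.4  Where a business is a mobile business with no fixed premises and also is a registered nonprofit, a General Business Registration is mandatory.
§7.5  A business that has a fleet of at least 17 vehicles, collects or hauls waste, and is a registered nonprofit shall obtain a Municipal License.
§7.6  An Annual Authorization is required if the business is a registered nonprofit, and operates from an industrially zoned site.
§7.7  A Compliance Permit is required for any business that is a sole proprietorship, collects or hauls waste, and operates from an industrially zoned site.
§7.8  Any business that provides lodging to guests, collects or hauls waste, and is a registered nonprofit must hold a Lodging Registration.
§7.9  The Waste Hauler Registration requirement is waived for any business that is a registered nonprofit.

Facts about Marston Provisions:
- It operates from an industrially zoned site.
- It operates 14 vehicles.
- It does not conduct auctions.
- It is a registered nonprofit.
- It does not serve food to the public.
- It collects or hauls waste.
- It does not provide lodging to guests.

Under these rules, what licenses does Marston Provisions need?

§7.1 operates from an industrially zoned site; vehicles 14 < 21; does not provide lodging to guests → General Business Permit not required.
§7.2 operates from an industrially zoned site; vehicles 14 < 24 → Compliance License required.
§7.3 collects or hauls waste; vehicles 14 ≥ 7; operates from an industrially zoned site → Waste Hauler Registration required.
§7.4 operates from an industrially zoned site (not: is a mobile business with no fixed premises); is a registered nonprofit → General Business Registration not required.
§7.5 vehicles 14 < 17; collects or hauls waste; is a registered nonprofit → Municipal License not required.
§7.6 is a registered nonprofit; operates from an industrially zoned site → Annual Authorization required.
§7.7 is a registered nonprofit (not: is a sole proprietorship); collects or hauls waste; operates from an industrially zoned site → Compliance Permit not required.
§7.8 does not provide lodging to guests; collects or hauls waste; is a registered nonprofit → Lodging Registration not required.
§7.9 is a registered nonprofit → exempt from Waste Hauler Registration.

Annual Authorization, Compliance License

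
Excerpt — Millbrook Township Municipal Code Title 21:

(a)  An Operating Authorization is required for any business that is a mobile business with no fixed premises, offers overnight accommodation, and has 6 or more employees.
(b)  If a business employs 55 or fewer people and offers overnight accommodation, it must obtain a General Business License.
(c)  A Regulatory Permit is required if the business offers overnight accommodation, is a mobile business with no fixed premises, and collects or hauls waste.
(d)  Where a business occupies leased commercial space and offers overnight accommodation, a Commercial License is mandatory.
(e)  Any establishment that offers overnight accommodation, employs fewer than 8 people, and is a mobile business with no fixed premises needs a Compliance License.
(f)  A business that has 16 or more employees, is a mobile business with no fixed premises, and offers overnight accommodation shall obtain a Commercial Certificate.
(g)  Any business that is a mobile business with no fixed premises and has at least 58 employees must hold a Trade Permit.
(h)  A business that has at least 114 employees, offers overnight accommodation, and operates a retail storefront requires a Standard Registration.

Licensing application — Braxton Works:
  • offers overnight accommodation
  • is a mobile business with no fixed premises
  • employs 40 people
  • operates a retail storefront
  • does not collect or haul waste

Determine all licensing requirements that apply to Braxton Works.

Commercial Certificate, General Business License, Operating Authorization

(a) is a mobile business with no fixed premises; offers overnight accommodation; employees 40 ≥ 6 → Operating Authorization required.
(b) employees 40 ≤ 55; offers overnight accommodation → General Business License required.
(c) offers overnight accommodation; is a mobile business with no fixed premises; does not collect or haul waste → Regulatory Permit not required.
(d) is a mobile business with no fixed premises (not: occupies leased commercial space); offers overnight accommodation → Commercial License not required.
(e) offers overnight accommodation; employees 40 ≥ 8; is a mobile business with no fixed premises → Compliance License not required.
(f) employees 40 ≥ 16; is a mobile business with no fixed premises; offers overnight accommodation → Commercial Certificate required.
(g) is a mobile business with no fixed premises; employees 40 < 58 → Trade Permit not required.
(h) employees 40 < 114; offers overnight accommodation; operates a retail storefront → Standard Registration not required.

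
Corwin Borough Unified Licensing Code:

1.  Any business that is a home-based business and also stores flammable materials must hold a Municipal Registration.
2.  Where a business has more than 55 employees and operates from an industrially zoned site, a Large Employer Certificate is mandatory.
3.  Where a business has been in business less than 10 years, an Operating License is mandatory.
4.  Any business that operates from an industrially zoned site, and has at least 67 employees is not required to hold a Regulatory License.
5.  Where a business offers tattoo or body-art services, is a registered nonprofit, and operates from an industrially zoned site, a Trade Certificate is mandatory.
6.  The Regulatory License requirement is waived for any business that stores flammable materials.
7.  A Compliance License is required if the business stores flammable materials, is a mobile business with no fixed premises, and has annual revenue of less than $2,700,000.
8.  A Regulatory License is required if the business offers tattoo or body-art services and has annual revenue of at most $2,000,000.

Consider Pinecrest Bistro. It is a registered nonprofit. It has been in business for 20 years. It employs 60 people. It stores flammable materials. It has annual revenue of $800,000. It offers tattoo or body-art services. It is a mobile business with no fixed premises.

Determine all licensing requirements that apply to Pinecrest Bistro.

Compliance License

1. is a mobile business with no fixed premises (not: is a home-based business); stores flammable materials → Municipal Registration not required.
2. employees 60 > 55; is a mobile business with no fixed premises (not: operates from an industrially zoned site) → Large Employer Certificate not required.
3. years in business 20 ≥ 10 → Operating License not required.
4. is a mobile business with no fixed premises (not: operates from an industrially zoned site); employees 60 < 67 → Regulatory License exemption does not apply.
5. offers tattoo or body-art services; is a registered nonprofit; is a mobile business with no fixed premises (not: operates from an industrially zoned site) → Trade Certificate not required.
6. stores flammable materials → exempt from Regulatory License.
7. stores flammable materials; is a mobile business with no fixed premises; revenue $800,000 < $2,700,000 → Compliance License required.
8. offers tattoo or body-art services; revenue $800,000 ≤ $2,000,000 → Regulatory License required.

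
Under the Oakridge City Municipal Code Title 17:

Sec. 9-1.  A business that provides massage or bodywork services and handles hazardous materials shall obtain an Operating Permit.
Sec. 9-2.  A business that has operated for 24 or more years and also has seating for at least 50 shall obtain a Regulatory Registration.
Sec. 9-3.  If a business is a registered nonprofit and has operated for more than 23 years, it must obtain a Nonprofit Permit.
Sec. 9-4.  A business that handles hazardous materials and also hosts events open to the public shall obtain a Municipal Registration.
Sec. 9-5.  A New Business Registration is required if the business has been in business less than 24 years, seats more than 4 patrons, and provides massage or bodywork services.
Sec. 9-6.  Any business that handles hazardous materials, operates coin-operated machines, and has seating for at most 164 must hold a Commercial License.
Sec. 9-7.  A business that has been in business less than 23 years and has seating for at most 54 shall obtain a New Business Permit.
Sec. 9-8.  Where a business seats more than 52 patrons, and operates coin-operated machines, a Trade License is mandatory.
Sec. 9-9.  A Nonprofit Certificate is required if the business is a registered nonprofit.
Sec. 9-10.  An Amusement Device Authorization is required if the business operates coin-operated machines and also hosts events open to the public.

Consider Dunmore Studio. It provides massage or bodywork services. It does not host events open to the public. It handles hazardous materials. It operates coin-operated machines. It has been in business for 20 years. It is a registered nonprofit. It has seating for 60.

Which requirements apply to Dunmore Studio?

Sec. 9-1. provides massage or bodywork services; handles hazardous materials → Operating Permit required.
Sec. 9-2. years in business 20 < 24; seating 60 ≥ 50 → Regulatory Registration not required.
Sec. 9-3. is a registered nonprofit; years in business 20 ≤ 23 → Nonprofit Permit not required.
Sec. 9-4. handles hazardous materials; does not host events open to the public → Municipal Registration not required.
Sec. 9-5. years in business 20 < 24; seating 60 > 4; provides massage or bodywork services → New Business Registration required.
Sec. 9-6. handles hazardous materials; operates coin-operated machines; seating 60 ≤ 164 → Commercial License required.
Sec. 9-7. years in business 20 < 23; seating 60 > 54 → New Business Permit not required.
Sec. 9-8. seating 60 > 52; operates coin-operated machines → Trade License required.
Sec. 9-9. is a registered nonprofit → Nonprofit Certificate required.
Sec. 9-10. operates coin-operated machines; does not host events open to the public → Amusement Device Authorization not required.

Commercial License, New Business Registration, Nonprofit Certificate, Operating Permit, Trade License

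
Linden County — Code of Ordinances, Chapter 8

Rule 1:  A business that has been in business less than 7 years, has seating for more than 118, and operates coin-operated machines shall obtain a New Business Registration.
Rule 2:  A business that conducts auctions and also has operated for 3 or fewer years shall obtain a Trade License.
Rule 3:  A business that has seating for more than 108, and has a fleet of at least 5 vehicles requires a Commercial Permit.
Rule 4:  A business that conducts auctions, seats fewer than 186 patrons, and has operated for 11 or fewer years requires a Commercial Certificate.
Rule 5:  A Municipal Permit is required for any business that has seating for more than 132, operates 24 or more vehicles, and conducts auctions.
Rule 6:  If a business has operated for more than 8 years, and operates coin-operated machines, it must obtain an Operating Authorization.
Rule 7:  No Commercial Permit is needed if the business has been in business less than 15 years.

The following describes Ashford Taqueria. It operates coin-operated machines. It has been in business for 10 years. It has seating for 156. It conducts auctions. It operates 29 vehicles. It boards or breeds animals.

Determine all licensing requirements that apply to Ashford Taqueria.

Commercial Certificate, Municipal Permit, Operating Authorization

Rule 1: years in business 10 ≥ 7; seating 156 > 118; operates coin-operated machines → New Business Registration not required.
Rule 2: conducts auctions; years in business 10 > 3 → Trade License not required.
Rule 3: seating 156 > 108; vehicles 29 ≥ 5 → Commercial Permit required.
Rule 4: conducts auctions; seating 156 < 186; years in business 10 ≤ 11 → Commercial Certificate required.
Rule 5: seating 156 > 132; vehicles 29 ≥ 24; conducts auctions → Municipal Permit required.
Rule 6: years in business 10 > 8; operates coin-operated machines → Operating Authorization required.
Rule 7: years in business 10 < 15 → exempt from Commercial Permit.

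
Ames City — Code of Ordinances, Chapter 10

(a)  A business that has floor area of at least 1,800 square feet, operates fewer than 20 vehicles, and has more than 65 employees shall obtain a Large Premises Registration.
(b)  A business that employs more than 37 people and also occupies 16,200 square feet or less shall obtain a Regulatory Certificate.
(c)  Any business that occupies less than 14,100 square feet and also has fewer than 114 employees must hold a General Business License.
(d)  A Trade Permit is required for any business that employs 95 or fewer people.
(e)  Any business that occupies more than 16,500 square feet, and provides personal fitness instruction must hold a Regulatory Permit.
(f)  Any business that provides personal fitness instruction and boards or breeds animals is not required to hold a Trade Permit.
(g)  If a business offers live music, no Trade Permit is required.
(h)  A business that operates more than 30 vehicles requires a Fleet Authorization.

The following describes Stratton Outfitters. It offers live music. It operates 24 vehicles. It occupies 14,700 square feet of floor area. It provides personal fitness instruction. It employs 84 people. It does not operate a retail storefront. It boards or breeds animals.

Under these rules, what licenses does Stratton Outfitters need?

(a) floor area 14,700 square feet ≥ 1,800 square feet; vehicles 24 ≥ 20; employees 84 > 65 → Large Premises Registration not required.
(b) employees 84 > 37; floor area 14,700 square feet ≤ 16,200 square feet → Regulatory Certificate required.
(c) floor area 14,700 square feet ≥ 14,100 square feet; employees 84 < 114 → General Business License not required.
(d) employees 84 ≤ 95 → Trade Permit required.
(e) floor area 14,700 square feet ≤ 16,500 square feet; provides personal fitness instruction → Regulatory Permit not required.
(f) provides personal fitness instruction; boards or breeds animals → exempt from Trade Permit.
(g) offers live music → exempt from Trade Permit.
(h) vehicles 24 ≤ 30 → Fleet Authorization not required.

Regulatory Certificate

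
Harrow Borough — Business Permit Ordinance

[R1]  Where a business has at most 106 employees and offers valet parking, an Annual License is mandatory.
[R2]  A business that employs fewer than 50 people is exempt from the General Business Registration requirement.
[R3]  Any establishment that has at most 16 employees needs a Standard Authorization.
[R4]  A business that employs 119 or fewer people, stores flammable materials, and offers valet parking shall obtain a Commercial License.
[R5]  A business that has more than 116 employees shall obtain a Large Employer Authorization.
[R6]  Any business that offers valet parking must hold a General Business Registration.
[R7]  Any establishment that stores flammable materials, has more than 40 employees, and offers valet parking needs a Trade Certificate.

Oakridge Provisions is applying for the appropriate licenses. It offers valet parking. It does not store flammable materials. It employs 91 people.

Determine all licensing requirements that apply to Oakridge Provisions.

Annual License, General Business Registration

[R1] employees 91 ≤ 106; offers valet parking → Annual License required.
[R2] employees 91 ≥ 50 → General Business Registration exemption does not apply.
[R3] employees 91 > 16 → Standard Authorization not required.
[R4] employees 91 ≤ 119; does not store flammable materials; offers valet parking → Commercial License not required.
[R5] employees 91 ≤ 116 → Large Employer Authorization not required.
[R6] offers valet parking → General Business Registration required.
[R7] does not store flammable materials; employees 91 > 40; offers valet parking → Trade Certificate not required.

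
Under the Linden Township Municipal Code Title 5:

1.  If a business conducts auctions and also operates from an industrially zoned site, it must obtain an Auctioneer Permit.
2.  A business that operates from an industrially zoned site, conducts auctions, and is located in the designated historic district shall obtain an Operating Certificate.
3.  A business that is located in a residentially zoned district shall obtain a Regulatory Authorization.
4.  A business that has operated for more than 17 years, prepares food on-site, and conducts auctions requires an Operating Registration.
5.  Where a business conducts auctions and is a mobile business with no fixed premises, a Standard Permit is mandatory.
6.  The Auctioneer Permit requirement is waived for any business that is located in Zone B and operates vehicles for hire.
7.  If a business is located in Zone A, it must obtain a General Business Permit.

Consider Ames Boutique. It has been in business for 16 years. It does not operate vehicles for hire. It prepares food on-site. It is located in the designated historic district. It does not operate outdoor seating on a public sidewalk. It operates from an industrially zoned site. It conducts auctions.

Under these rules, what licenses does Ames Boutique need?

1. conducts auctions; operates from an industrially zoned site → Auctioneer Permit required.
2. operates from an industrially zoned site; conducts auctions; is located in the designated historic district → Operating Certificate required.
3. is located in the designated historic district (not: is located in a residentially zoned district) → Regulatory Authorization not required.
4. years in business 16 ≤ 17; prepares food on-site; conducts auctions → Operating Registration not required.
5. conducts auctions; operates from an industrially zoned site (not: is a mobile business with no fixed premises) → Standard Permit not required.
6. is located in the designated historic district (not: is located in Zone B); does not operate vehicles for hire → Auctioneer Permit exemption does not apply.
7. is located in the designated historic district (not: is located in Zone A) → General Business Permit not required.

Auctioneer Permit, Operating Certificate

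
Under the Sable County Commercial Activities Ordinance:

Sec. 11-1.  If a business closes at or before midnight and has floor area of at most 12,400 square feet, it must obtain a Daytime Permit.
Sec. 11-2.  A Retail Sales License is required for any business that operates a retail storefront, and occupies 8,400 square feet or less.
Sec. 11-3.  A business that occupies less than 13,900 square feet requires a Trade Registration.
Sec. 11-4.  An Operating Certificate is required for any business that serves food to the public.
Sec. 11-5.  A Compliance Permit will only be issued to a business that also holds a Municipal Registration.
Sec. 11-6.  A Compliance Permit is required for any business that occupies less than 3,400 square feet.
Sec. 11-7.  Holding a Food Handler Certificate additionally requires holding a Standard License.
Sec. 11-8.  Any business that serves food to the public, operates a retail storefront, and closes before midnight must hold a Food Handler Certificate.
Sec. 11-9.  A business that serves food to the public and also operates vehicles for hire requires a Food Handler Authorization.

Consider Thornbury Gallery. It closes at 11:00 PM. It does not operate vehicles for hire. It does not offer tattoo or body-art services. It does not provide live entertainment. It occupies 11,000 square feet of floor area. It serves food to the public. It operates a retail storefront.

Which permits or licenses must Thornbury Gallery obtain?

Sec. 11-1. closes 11:00 PM, at/before midnight; floor area 11,000 square feet ≤ 12,400 square feet → Daytime Permit required.
Sec. 11-2. operates a retail storefront; floor area 11,000 square feet > 8,400 square feet → Retail Sales License not required.
Sec. 11-3. floor area 11,000 square feet < 13,900 square feet → Trade Registration required.
Sec. 11-4. serves food to the public → Operating Certificate required.
Sec. 11-5. Compliance Permit is not required → no effect.
Sec. 11-6. floor area 11,000 square feet ≥ 3,400 square feet → Compliance Permit not required.
Sec. 11-7. Food Handler Certificate is required → Standard License also required.
Sec. 11-8. serves food to the public; operates a retail storefront; closes 11:00 PM, at/before midnight → Food Handler Certificate required.
Sec. 11-9. serves food to the public; does not operate vehicles for hire → Food Handler Authorization not required.

Daytime Permit, Food Handler Certificate, Operating Certificate, Standard License, Trade Registration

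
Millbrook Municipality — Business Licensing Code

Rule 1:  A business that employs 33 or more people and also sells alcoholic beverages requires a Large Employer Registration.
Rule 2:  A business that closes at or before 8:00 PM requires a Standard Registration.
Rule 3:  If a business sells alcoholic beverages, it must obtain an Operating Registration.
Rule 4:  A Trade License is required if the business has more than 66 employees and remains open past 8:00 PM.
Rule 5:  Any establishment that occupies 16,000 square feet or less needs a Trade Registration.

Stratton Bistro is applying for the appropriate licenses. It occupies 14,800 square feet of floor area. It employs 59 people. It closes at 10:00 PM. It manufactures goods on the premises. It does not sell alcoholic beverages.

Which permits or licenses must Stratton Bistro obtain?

Trade Registration

Rule 1: employees 59 ≥ 33; does not sell alcoholic beverages → Large Employer Registration not required.
Rule 2: closes 10:00 PM, after 8:00 PM → Standard Registration not required.
Rule 3: does not sell alcoholic beverages → Operating Registration not required.
Rule 4: employees 59 ≤ 66; closes 10:00 PM, after 8:00 PM → Trade License not required.
Rule 5: floor area 14,800 square feet ≤ 16,000 square feet → Trade Registration required.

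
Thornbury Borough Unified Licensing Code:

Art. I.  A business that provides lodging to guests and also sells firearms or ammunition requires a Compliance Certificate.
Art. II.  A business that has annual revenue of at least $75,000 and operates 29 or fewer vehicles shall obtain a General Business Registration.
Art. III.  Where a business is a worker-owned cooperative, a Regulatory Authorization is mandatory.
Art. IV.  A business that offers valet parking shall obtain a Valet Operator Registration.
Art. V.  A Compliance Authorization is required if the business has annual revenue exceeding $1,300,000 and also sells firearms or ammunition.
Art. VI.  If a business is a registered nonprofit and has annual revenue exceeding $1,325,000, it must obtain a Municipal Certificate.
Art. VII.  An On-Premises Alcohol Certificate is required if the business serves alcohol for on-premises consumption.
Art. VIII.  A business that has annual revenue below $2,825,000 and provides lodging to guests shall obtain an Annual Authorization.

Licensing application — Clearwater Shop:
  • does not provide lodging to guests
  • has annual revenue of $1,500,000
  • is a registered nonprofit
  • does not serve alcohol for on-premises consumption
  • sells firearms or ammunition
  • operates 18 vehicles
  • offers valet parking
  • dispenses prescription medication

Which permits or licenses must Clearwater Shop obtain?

Art. I. does not provide lodging to guests; sells firearms or ammunition → Compliance Certificate not required.
Art. II. revenue $1,500,000 ≥ $75,000; vehicles 18 ≤ 29 → General Business Registration required.
Art. III. is a registered nonprofit (not: is a worker-owned cooperative) → Regulatory Authorization not required.
Art. IV. offers valet parking → Valet Operator Registration required.
Art. V. revenue $1,500,000 > $1,300,000; sells firearms or ammunition → Compliance Authorization required.
Art. VI. is a registered nonprofit; revenue $1,500,000 > $1,325,000 → Municipal Certificate required.
Art. VII. does not serve alcohol for on-premises consumption → On-Premises Alcohol Certificate not required.
Art. VIII. revenue $1,500,000 < $2,825,000; does not provide lodging to guests → Annual Authorization not required.

Compliance Authorization, General Business Registration, Municipal Certificate, Valet Operator Registration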